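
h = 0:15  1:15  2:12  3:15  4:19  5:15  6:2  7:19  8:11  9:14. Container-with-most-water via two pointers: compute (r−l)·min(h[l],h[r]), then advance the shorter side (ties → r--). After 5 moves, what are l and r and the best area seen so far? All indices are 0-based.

[0,9] min(15,14)*9=126 best=126 * → r--
[0,8] min(15,11)*8=88 best=126 → r--
[0,7] min(15,19)*7=105 best=126 → l++
[1,7] min(15,19)*6=90 best=126 → l++
[2,7] min(12,19)*5=60 best=126 → l++

l=3, r=7, best area=126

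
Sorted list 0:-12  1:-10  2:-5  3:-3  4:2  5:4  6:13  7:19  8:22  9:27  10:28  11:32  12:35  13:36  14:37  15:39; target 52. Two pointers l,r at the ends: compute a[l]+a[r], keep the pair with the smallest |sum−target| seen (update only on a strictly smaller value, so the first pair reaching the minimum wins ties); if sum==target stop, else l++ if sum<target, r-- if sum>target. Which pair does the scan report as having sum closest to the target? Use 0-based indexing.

pair (13, 39) with sum 52 (|Δ|=0)

[0,15] -12+39=27 d=25 * → l++
[1,15] -10+39=29 d=23 * → l++
[2,15] -5+39=34 d=18 * → l++
[3,15] -3+39=36 d=16 * → l++
[4,15] 2+39=41 d=11 * → l++
[5,15] 4+39=43 d=9 * → l++
[6,15] 13+39=52 d=0 * → stop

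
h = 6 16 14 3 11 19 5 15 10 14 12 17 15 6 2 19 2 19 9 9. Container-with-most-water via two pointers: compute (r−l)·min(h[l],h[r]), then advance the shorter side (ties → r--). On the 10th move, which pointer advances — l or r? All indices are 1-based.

r

l=1 r=20: min(6,9)*19=114 best=114 *, l++
l=2 r=20: min(16,9)*18=162 best=162 *, r--
l=2 r=19: min(16,9)*17=153 best=162, r--
l=2 r=18: min(16,19)*16=256 best=256 *, l++
l=3 r=18: min(14,19)*15=210 best=256, l++
l=4 r=18: min(3,19)*14=42 best=256, l++
l=5 r=18: min(11,19)*13=143 best=256, l++
l=6 r=18: min(19,19)*12=228 best=256, r--
l=6 r=17: min(19,2)*11=22 best=256, r--
l=6 r=16: min(19,19)*10=190 best=256, r--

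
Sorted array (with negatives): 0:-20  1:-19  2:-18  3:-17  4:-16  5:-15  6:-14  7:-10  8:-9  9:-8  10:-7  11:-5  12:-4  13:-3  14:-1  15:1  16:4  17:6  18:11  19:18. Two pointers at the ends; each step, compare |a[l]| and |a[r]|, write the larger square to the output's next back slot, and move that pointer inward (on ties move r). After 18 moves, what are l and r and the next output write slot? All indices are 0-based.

l=14, r=15, next write slot=1

l=0 r=19: |-20|>|18| out[19]=400, l++
l=1 r=19: |-19|>|18| out[18]=361, l++
l=2 r=19: |-18|<=|18| out[17]=324, r--
l=2 r=18: |-18|>|11| out[16]=324, l++
l=3 r=18: |-17|>|11| out[15]=289, l++
l=4 r=18: |-16|>|11| out[14]=256, l++
l=5 r=18: |-15|>|11| out[13]=225, l++
l=6 r=18: |-14|>|11| out[12]=196, l++
l=7 r=18: |-10|<=|11| out[11]=121, r--
l=7 r=17: |-10|>|6| out[10]=100, l++
l=8 r=17: |-9|>|6| out[9]=81, l++
l=9 r=17: |-8|>|6| out[8]=64, l++
l=10 r=17: |-7|>|6| out[7]=49, l++
l=11 r=17: |-5|<=|6| out[6]=36, r--
l=11 r=16: |-5|>|4| out[5]=25, l++
l=12 r=16: |-4|<=|4| out[4]=16, r--
l=12 r=15: |-4|>|1| out[3]=16, l++
l=13 r=15: |-3|>|1| out[2]=9, l++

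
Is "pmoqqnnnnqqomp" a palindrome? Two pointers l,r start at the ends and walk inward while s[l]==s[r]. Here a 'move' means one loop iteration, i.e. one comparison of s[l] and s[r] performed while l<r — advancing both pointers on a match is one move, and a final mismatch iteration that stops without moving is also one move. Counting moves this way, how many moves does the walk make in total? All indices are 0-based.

7 moves

[0,13] 'p'=='p' → l++,r--
[1,12] 'm'=='m' → l++,r--
[2,11] 'o'=='o' → l++,r--
[3,10] 'q'=='q' → l++,r--
[4,9] 'q'=='q' → l++,r--
[5,8] 'n'=='n' → l++,r--
[6,7] 'n'=='n' → l++,r--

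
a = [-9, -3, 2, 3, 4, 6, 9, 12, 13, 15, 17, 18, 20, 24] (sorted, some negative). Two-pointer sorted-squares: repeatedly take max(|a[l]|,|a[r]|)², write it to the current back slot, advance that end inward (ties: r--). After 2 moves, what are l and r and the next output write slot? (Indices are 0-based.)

[0,13] |-9|<=|24| out[13]=576 → r--
[0,12] |-9|<=|20| out[12]=400 → r--

l=0, r=11, next write slot=11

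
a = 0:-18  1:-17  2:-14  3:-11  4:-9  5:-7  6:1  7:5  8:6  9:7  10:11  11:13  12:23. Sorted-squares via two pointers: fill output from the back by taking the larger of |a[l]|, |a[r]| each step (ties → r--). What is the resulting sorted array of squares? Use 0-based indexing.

[1, 25, 36, 49, 49, 81, 121, 121, 169, 196, 289, 324, 529]

[0,12] |-18|<=|23| out[12]=529 → r--
[0,11] |-18|>|13| out[11]=324 → l++
[1,11] |-17|>|13| out[10]=289 → l++
[2,11] |-14|>|13| out[9]=196 → l++
[3,11] |-11|<=|13| out[8]=169 → r--
[3,10] |-11|<=|11| out[7]=121 → r--
[3,9] |-11|>|7| out[6]=121 → l++
[4,9] |-9|>|7| out[5]=81 → l++
[5,9] |-7|<=|7| out[4]=49 → r--
[5,8] |-7|>|6| out[3]=49 → l++
[6,8] |1|<=|6| out[2]=36 → r--
[6,7] |1|<=|5| out[1]=25 → r--
[6,6] |1|<=|1| out[0]=1 → r--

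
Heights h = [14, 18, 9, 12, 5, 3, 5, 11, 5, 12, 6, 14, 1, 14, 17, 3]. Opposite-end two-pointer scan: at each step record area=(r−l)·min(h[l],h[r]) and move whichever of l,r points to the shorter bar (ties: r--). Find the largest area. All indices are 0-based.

l=0 r=15: min(14,3)*15=45 best=45 *, r--
l=0 r=14: min(14,17)*14=196 best=196 *, l++
l=1 r=14: min(18,17)*13=221 best=221 *, r--
l=1 r=13: min(18,14)*12=168 best=221, r--
l=1 r=12: min(18,1)*11=11 best=221, r--
l=1 r=11: min(18,14)*10=140 best=221, r--
l=1 r=10: min(18,6)*9=54 best=221, r--
l=1 r=9: min(18,12)*8=96 best=221, r--
l=1 r=8: min(18,5)*7=35 best=221, r--
l=1 r=7: min(18,11)*6=66 best=221, r--
l=1 r=6: min(18,5)*5=25 best=221, r--
l=1 r=5: min(18,3)*4=12 best=221, r--
l=1 r=4: min(18,5)*3=15 best=221, r--
l=1 r=3: min(18,12)*2=24 best=221, r--
l=1 r=2: min(18,9)*1=9 best=221, r--

max area = 221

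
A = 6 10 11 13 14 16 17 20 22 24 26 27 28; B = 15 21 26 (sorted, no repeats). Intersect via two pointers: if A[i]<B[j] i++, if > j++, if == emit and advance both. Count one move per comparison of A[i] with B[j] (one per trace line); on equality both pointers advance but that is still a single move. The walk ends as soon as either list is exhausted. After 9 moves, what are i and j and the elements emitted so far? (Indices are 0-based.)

[i=0,j=0] 6<15 → i++
[i=1,j=0] 10<15 → i++
[i=2,j=0] 11<15 → i++
[i=3,j=0] 13<15 → i++
[i=4,j=0] 14<15 → i++
[i=5,j=0] 16>15 → j++
[i=5,j=1] 16<21 → i++
[i=6,j=1] 17<21 → i++
[i=7,j=1] 20<21 → i++

i=8, j=1, emitted=[]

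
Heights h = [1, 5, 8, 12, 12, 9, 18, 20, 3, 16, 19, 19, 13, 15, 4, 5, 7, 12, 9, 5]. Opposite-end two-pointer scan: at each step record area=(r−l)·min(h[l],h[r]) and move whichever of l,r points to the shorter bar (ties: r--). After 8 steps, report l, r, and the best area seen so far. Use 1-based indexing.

l=4, r=15, best area=168

l=1 r=20: min(1,5)*19=19 best=19 *, l++
l=2 r=20: min(5,5)*18=90 best=90 *, r--
l=2 r=19: min(5,9)*17=85 best=90, l++
l=3 r=19: min(8,9)*16=128 best=128 *, l++
l=4 r=19: min(12,9)*15=135 best=135 *, r--
l=4 r=18: min(12,12)*14=168 best=168 *, r--
l=4 r=17: min(12,7)*13=91 best=168, r--
l=4 r=16: min(12,5)*12=60 best=168, r--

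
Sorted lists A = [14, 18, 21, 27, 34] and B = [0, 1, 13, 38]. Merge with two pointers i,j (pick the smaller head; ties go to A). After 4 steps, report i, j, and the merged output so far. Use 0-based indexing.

[i=0,j=0] A[i]=14>B[j]=0 take 0 → j++
[i=0,j=1] A[i]=14>B[j]=1 take 1 → j++
[i=0,j=2] A[i]=14>B[j]=13 take 13 → j++
[i=0,j=3] A[i]=14<=B[j]=38 take 14 → i++

i=1, j=3, merged so far=[0, 1, 13, 14]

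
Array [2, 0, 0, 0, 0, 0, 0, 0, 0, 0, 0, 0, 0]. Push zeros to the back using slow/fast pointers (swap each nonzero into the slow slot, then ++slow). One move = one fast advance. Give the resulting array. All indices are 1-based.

slow=1 fast=1: a[fast]=2≠0 swap→a[1]=2, slow++,fast++
slow=2 fast=2: a[fast]=0, fast++
slow=2 fast=3: a[fast]=0, fast++
slow=2 fast=4: a[fast]=0, fast++
slow=2 fast=5: a[fast]=0, fast++
slow=2 fast=6: a[fast]=0, fast++
slow=2 fast=7: a[fast]=0, fast++
slow=2 fast=8: a[fast]=0, fast++
slow=2 fast=9: a[fast]=0, fast++
slow=2 fast=10: a[fast]=0, fast++
slow=2 fast=11: a[fast]=0, fast++
slow=2 fast=12: a[fast]=0, fast++
slow=2 fast=13: a[fast]=0, fast++

[2, 0, 0, 0, 0, 0, 0, 0, 0, 0, 0, 0, 0]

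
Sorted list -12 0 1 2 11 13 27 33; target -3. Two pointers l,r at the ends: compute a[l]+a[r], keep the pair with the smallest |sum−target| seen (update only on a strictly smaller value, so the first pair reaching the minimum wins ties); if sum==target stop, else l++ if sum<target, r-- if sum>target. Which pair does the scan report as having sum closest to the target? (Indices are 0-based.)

[0,7] -12+33=21 d=24 * → r--
[0,6] -12+27=15 d=18 * → r--
[0,5] -12+13=1 d=4 * → r--
[0,4] -12+11=-1 d=2 * → r--
[0,3] -12+2=-10 d=7 → l++
[1,3] 0+2=2 d=5 → r--
[1,2] 0+1=1 d=4 → r--

pair (-12, 11) with sum -1 (|Δ|=2)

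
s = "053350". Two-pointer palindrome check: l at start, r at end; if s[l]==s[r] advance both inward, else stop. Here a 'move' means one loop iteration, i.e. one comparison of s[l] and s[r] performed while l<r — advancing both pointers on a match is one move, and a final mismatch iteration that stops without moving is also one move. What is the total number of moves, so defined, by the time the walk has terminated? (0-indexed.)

l=0 r=5: '0'=='0', l++,r--
l=1 r=4: '5'=='5', l++,r--
l=2 r=3: '3'=='3', l++,r--

3 moves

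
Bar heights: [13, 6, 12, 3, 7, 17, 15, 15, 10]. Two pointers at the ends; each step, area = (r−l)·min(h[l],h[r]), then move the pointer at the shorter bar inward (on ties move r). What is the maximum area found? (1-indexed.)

l=1 r=9: min(13,10)*8=80 best=80 *, r--
l=1 r=8: min(13,15)*7=91 best=91 *, l++
l=2 r=8: min(6,15)*6=36 best=91, l++
l=3 r=8: min(12,15)*5=60 best=91, l++
l=4 r=8: min(3,15)*4=12 best=91, l++
l=5 r=8: min(7,15)*3=21 best=91, l++
l=6 r=8: min(17,15)*2=30 best=91, r--
l=6 r=7: min(17,15)*1=15 best=91, r--

max area = 91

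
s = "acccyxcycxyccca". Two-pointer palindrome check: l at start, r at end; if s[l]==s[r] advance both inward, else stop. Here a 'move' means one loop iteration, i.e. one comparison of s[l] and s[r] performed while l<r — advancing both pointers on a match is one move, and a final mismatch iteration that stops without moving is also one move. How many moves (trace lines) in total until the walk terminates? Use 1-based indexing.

7 moves

[1,15] 'a'=='a' → l++,r--
[2,14] 'c'=='c' → l++,r--
[3,13] 'c'=='c' → l++,r--
[4,12] 'c'=='c' → l++,r--
[5,11] 'y'=='y' → l++,r--
[6,10] 'x'=='x' → l++,r--
[7,9] 'c'=='c' → l++,r--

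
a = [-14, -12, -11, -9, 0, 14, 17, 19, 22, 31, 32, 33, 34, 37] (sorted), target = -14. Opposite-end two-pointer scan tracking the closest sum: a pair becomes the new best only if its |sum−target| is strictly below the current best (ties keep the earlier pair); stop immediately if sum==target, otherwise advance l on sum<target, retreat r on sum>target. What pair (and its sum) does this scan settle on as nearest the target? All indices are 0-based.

[0,13] -14+37=23 d=37 * → r--
[0,12] -14+34=20 d=34 * → r--
[0,11] -14+33=19 d=33 * → r--
[0,10] -14+32=18 d=32 * → r--
[0,9] -14+31=17 d=31 * → r--
[0,8] -14+22=8 d=22 * → r--
[0,7] -14+19=5 d=19 * → r--
[0,6] -14+17=3 d=17 * → r--
[0,5] -14+14=0 d=14 * → r--
[0,4] -14+0=-14 d=0 * → stop

pair (-14, 0) with sum -14 (|Δ|=0)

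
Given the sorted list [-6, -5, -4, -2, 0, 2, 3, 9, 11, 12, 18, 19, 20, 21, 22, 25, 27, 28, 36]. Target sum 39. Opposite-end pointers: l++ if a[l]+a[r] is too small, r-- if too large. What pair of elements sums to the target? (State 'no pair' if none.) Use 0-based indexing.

(3, 36)

[0,18] -6+36=30 <39 → l++
[1,18] -5+36=31 <39 → l++
[2,18] -4+36=32 <39 → l++
[3,18] -2+36=34 <39 → l++
[4,18] 0+36=36 <39 → l++
[5,18] 2+36=38 <39 → l++
[6,18] 3+36=39 → found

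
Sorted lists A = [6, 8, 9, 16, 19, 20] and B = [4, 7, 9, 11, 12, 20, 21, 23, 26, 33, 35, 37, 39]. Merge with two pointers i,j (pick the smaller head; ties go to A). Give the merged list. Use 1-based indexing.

[4, 6, 7, 8, 9, 9, 11, 12, 16, 19, 20, 20, 21, 23, 26, 33, 35, 37, 39]

[i=1,j=1] A[i]=6>B[j]=4 take 4 → j++
[i=1,j=2] A[i]=6<=B[j]=7 take 6 → i++
[i=2,j=2] A[i]=8>B[j]=7 take 7 → j++
[i=2,j=3] A[i]=8<=B[j]=9 take 8 → i++
[i=3,j=3] A[i]=9<=B[j]=9 take 9 → i++
[i=4,j=3] A[i]=16>B[j]=9 take 9 → j++
[i=4,j=4] A[i]=16>B[j]=11 take 11 → j++
[i=4,j=5] A[i]=16>B[j]=12 take 12 → j++
[i=4,j=6] A[i]=16<=B[j]=20 take 16 → i++
[i=5,j=6] A[i]=19<=B[j]=20 take 19 → i++
[i=6,j=6] A[i]=20<=B[j]=20 take 20 → i++
[i=7,j=6] A done, take B[j]=20 → j++
[i=7,j=7] A done, take B[j]=21 → j++
[i=7,j=8] A done, take B[j]=23 → j++
[i=7,j=9] A done, take B[j]=26 → j++
[i=7,j=10] A done, take B[j]=33 → j++
[i=7,j=11] A done, take B[j]=35 → j++
[i=7,j=12] A done, take B[j]=37 → j++
[i=7,j=13] A done, take B[j]=39 → j++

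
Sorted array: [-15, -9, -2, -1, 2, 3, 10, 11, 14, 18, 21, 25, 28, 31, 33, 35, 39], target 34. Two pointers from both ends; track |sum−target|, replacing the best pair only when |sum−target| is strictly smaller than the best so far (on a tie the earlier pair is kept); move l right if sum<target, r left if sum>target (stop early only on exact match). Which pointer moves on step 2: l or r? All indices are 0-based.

[0,16] -15+39=24 d=10 * → l++
[1,16] -9+39=30 d=4 * → l++

l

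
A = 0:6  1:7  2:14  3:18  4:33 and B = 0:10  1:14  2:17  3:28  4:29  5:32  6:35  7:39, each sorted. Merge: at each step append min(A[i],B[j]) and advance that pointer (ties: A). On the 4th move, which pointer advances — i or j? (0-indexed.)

[i=0,j=0] A[i]=6<=B[j]=10 take 6 → i++
[i=1,j=0] A[i]=7<=B[j]=10 take 7 → i++
[i=2,j=0] A[i]=14>B[j]=10 take 10 → j++
[i=2,j=1] A[i]=14<=B[j]=14 take 14 → i++

i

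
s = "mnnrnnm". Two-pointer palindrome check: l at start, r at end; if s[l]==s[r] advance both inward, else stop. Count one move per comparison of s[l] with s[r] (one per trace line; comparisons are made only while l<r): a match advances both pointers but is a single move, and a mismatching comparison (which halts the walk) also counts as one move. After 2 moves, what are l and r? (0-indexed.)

l=2, r=4

l=0 r=6: 'm'=='m', l++,r--
l=1 r=5: 'n'=='n', l++,r--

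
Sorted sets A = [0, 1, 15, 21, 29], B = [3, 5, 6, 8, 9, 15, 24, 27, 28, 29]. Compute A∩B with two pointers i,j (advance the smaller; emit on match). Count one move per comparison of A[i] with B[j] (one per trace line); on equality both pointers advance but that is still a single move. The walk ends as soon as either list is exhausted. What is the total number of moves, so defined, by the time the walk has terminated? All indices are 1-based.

i=1 j=1: 0<3, i++
i=2 j=1: 1<3, i++
i=3 j=1: 15>3, j++
i=3 j=2: 15>5, j++
i=3 j=3: 15>6, j++
i=3 j=4: 15>8, j++
i=3 j=5: 15>9, j++
i=3 j=6: 15==15 emit, i++,j++
i=4 j=7: 21<24, i++
i=5 j=7: 29>24, j++
i=5 j=8: 29>27, j++
i=5 j=9: 29>28, j++
i=5 j=10: 29==29 emit, i++,j++

13 moves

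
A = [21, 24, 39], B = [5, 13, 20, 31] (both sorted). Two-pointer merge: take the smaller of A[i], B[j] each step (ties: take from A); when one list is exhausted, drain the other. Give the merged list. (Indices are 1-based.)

[i=1,j=1] A[i]=21>B[j]=5 take 5 → j++
[i=1,j=2] A[i]=21>B[j]=13 take 13 → j++
[i=1,j=3] A[i]=21>B[j]=20 take 20 → j++
[i=1,j=4] A[i]=21<=B[j]=31 take 21 → i++
[i=2,j=4] A[i]=24<=B[j]=31 take 24 → i++
[i=3,j=4] A[i]=39>B[j]=31 take 31 → j++
[i=3,j=5] B done, take A[i]=39 → i++

[5, 13, 20, 21, 24, 31, 39]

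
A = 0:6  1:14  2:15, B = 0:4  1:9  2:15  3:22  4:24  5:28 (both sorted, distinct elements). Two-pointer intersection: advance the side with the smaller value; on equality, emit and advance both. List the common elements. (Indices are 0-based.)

i=0 j=0: 6>4, j++
i=0 j=1: 6<9, i++
i=1 j=1: 14>9, j++
i=1 j=2: 14<15, i++
i=2 j=2: 15==15 emit, i++,j++

intersection = [15]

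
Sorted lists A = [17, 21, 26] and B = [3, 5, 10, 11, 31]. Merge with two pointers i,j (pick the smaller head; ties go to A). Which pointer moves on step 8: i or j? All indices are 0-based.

[i=0,j=0] A[i]=17>B[j]=3 take 3 → j++
[i=0,j=1] A[i]=17>B[j]=5 take 5 → j++
[i=0,j=2] A[i]=17>B[j]=10 take 10 → j++
[i=0,j=3] A[i]=17>B[j]=11 take 11 → j++
[i=0,j=4] A[i]=17<=B[j]=31 take 17 → i++
[i=1,j=4] A[i]=21<=B[j]=31 take 21 → i++
[i=2,j=4] A[i]=26<=B[j]=31 take 26 → i++
[i=3,j=4] A done, take B[j]=31 → j++

j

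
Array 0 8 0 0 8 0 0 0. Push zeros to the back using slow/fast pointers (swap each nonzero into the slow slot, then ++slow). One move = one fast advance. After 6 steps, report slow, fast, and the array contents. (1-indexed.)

slow=1 fast=1: a[fast]=0, fast++
slow=1 fast=2: a[fast]=8≠0 swap→a[1]=8, slow++,fast++
slow=2 fast=3: a[fast]=0, fast++
slow=2 fast=4: a[fast]=0, fast++
slow=2 fast=5: a[fast]=8≠0 swap→a[2]=8, slow++,fast++
slow=3 fast=6: a[fast]=0, fast++

slow=3, fast=7, a=[8, 8, 0, 0, 0, 0, 0, 0]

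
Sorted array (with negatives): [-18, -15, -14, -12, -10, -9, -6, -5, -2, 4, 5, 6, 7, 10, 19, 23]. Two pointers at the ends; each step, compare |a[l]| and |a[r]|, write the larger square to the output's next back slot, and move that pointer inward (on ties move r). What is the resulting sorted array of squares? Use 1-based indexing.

[4, 16, 25, 25, 36, 36, 49, 81, 100, 100, 144, 196, 225, 324, 361, 529]

l=1 r=16: |-18|<=|23| out[16]=529, r--
l=1 r=15: |-18|<=|19| out[15]=361, r--
l=1 r=14: |-18|>|10| out[14]=324, l++
l=2 r=14: |-15|>|10| out[13]=225, l++
l=3 r=14: |-14|>|10| out[12]=196, l++
l=4 r=14: |-12|>|10| out[11]=144, l++
l=5 r=14: |-10|<=|10| out[10]=100, r--
l=5 r=13: |-10|>|7| out[9]=100, l++
l=6 r=13: |-9|>|7| out[8]=81, l++
l=7 r=13: |-6|<=|7| out[7]=49, r--
l=7 r=12: |-6|<=|6| out[6]=36, r--
l=7 r=11: |-6|>|5| out[5]=36, l++
l=8 r=11: |-5|<=|5| out[4]=25, r--
l=8 r=10: |-5|>|4| out[3]=25, l++
l=9 r=10: |-2|<=|4| out[2]=16, r--
l=9 r=9: |-2|<=|-2| out[1]=4, r--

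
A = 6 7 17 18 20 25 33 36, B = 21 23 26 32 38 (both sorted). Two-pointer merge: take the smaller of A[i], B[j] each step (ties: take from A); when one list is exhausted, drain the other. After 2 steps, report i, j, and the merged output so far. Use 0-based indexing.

i=2, j=0, merged so far=[6, 7]

[i=0,j=0] A[i]=6<=B[j]=21 take 6 → i++
[i=1,j=0] A[i]=7<=B[j]=21 take 7 → i++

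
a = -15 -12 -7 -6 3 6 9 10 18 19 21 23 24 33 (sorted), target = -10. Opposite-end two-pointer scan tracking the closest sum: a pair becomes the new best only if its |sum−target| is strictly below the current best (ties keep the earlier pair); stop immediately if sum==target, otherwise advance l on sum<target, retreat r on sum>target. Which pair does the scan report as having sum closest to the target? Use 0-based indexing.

pair (-15, 6) with sum -9 (|Δ|=1)

[0,13] -15+33=18 d=28 * → r--
[0,12] -15+24=9 d=19 * → r--
[0,11] -15+23=8 d=18 * → r--
[0,10] -15+21=6 d=16 * → r--
[0,9] -15+19=4 d=14 * → r--
[0,8] -15+18=3 d=13 * → r--
[0,7] -15+10=-5 d=5 * → r--
[0,6] -15+9=-6 d=4 * → r--
[0,5] -15+6=-9 d=1 * → r--
[0,4] -15+3=-12 d=2 → l++
[1,4] -12+3=-9 d=1 → r--
[1,3] -12+-6=-18 d=8 → l++
[2,3] -7+-6=-13 d=3 → l++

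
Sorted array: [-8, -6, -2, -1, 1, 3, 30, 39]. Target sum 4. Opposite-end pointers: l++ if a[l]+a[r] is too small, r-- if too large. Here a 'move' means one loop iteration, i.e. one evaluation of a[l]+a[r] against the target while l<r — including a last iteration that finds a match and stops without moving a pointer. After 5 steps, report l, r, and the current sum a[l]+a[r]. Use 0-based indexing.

[0,7] -8+39=31 >4 → r--
[0,6] -8+30=22 >4 → r--
[0,5] -8+3=-5 <4 → l++
[1,5] -6+3=-3 <4 → l++
[2,5] -2+3=1 <4 → l++

l=3, r=5, sum=2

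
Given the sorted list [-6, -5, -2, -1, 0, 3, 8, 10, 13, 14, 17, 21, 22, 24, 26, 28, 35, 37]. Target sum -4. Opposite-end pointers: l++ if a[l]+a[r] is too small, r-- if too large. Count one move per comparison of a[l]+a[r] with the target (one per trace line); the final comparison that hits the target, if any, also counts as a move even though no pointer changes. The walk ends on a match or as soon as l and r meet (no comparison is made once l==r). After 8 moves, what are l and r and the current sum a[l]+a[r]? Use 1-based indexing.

l=1, r=10, sum=8

[1,18] -6+37=31 >-4 → r--
[1,17] -6+35=29 >-4 → r--
[1,16] -6+28=22 >-4 → r--
[1,15] -6+26=20 >-4 → r--
[1,14] -6+24=18 >-4 → r--
[1,13] -6+22=16 >-4 → r--
[1,12] -6+21=15 >-4 → r--
[1,11] -6+17=11 >-4 → r--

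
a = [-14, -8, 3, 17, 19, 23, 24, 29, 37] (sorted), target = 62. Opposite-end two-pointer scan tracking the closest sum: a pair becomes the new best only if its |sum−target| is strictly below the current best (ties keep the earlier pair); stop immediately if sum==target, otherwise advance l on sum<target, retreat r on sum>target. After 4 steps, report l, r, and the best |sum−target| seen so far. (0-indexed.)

l=4, r=8, best |Δ|=8

[0,8] -14+37=23 d=39 * → l++
[1,8] -8+37=29 d=33 * → l++
[2,8] 3+37=40 d=22 * → l++
[3,8] 17+37=54 d=8 * → l++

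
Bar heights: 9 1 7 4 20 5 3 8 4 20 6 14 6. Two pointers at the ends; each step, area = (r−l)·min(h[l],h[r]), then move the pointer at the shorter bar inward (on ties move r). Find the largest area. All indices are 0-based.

max area = 100

l=0 r=12: min(9,6)*12=72 best=72 *, r--
l=0 r=11: min(9,14)*11=99 best=99 *, l++
l=1 r=11: min(1,14)*10=10 best=99, l++
l=2 r=11: min(7,14)*9=63 best=99, l++
l=3 r=11: min(4,14)*8=32 best=99, l++
l=4 r=11: min(20,14)*7=98 best=99, r--
l=4 r=10: min(20,6)*6=36 best=99, r--
l=4 r=9: min(20,20)*5=100 best=100 *, r--
l=4 r=8: min(20,4)*4=16 best=100, r--
l=4 r=7: min(20,8)*3=24 best=100, r--
l=4 r=6: min(20,3)*2=6 best=100, r--
l=4 r=5: min(20,5)*1=5 best=100, r--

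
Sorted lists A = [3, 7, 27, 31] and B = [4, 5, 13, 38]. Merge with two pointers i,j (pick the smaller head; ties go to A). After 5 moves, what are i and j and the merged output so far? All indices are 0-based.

i=2, j=3, merged so far=[3, 4, 5, 7, 13]

[i=0,j=0] A[i]=3<=B[j]=4 take 3 → i++
[i=1,j=0] A[i]=7>B[j]=4 take 4 → j++
[i=1,j=1] A[i]=7>B[j]=5 take 5 → j++
[i=1,j=2] A[i]=7<=B[j]=13 take 7 → i++
[i=2,j=2] A[i]=27>B[j]=13 take 13 → j++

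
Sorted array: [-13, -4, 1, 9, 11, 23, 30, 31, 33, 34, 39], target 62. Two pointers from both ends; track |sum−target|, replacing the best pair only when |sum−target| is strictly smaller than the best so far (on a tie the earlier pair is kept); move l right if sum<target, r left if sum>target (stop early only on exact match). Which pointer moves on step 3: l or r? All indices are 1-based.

[1,11] -13+39=26 d=36 * → l++
[2,11] -4+39=35 d=27 * → l++
[3,11] 1+39=40 d=22 * → l++

l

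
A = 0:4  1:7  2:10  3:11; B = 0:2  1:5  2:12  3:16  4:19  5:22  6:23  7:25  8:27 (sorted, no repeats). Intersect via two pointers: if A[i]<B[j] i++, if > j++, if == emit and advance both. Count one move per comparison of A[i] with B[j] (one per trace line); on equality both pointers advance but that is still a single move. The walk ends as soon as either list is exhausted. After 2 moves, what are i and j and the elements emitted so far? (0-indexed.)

i=1, j=1, emitted=[]

i=0 j=0: 4>2, j++
i=0 j=1: 4<5, i++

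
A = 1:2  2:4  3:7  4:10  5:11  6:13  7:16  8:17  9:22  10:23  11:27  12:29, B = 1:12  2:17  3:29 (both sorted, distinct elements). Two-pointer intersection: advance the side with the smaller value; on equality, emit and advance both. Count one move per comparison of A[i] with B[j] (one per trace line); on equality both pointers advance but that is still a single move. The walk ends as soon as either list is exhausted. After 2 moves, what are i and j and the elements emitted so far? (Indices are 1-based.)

i=3, j=1, emitted=[]

[i=1,j=1] 2<12 → i++
[i=2,j=1] 4<12 → i++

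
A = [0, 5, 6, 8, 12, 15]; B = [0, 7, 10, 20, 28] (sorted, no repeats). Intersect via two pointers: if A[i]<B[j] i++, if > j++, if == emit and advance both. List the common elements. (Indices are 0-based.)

i=0 j=0: 0==0 emit, i++,j++
i=1 j=1: 5<7, i++
i=2 j=1: 6<7, i++
i=3 j=1: 8>7, j++
i=3 j=2: 8<10, i++
i=4 j=2: 12>10, j++
i=4 j=3: 12<20, i++
i=5 j=3: 15<20, i++

intersection = [0]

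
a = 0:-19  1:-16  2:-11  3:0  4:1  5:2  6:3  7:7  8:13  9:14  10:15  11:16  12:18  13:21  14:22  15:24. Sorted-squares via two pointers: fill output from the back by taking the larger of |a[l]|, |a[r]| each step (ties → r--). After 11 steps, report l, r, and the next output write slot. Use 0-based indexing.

[0,15] |-19|<=|24| out[15]=576 → r--
[0,14] |-19|<=|22| out[14]=484 → r--
[0,13] |-19|<=|21| out[13]=441 → r--
[0,12] |-19|>|18| out[12]=361 → l++
[1,12] |-16|<=|18| out[11]=324 → r--
[1,11] |-16|<=|16| out[10]=256 → r--
[1,10] |-16|>|15| out[9]=256 → l++
[2,10] |-11|<=|15| out[8]=225 → r--
[2,9] |-11|<=|14| out[7]=196 → r--
[2,8] |-11|<=|13| out[6]=169 → r--
[2,7] |-11|>|7| out[5]=121 → l++

l=3, r=7, next write slot=4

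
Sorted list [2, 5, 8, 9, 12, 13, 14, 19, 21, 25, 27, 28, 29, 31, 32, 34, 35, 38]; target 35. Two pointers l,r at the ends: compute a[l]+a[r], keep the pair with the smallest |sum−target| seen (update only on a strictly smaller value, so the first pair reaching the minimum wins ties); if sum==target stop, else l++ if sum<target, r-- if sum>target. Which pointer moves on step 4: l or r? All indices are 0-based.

[0,17] 2+38=40 d=5 * → r--
[0,16] 2+35=37 d=2 * → r--
[0,15] 2+34=36 d=1 * → r--
[0,14] 2+32=34 d=1 → l++

l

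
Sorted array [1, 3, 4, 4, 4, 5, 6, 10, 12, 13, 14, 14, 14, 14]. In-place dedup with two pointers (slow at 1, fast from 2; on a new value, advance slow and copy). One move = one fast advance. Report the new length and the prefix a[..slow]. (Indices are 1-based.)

slow=1 fast=2: a[fast]=3≠a[slow]=1 write a[2]=3, slow++,fast++
slow=2 fast=3: a[fast]=4≠a[slow]=3 write a[3]=4, slow++,fast++
slow=3 fast=4: a[fast]=4=a[slow] dup, fast++
slow=3 fast=5: a[fast]=4=a[slow] dup, fast++
slow=3 fast=6: a[fast]=5≠a[slow]=4 write a[4]=5, slow++,fast++
slow=4 fast=7: a[fast]=6≠a[slow]=5 write a[5]=6, slow++,fast++
slow=5 fast=8: a[fast]=10≠a[slow]=6 write a[6]=10, slow++,fast++
slow=6 fast=9: a[fast]=12≠a[slow]=10 write a[7]=12, slow++,fast++
slow=7 fast=10: a[fast]=13≠a[slow]=12 write a[8]=13, slow++,fast++
slow=8 fast=11: a[fast]=14≠a[slow]=13 write a[9]=14, slow++,fast++
slow=9 fast=12: a[fast]=14=a[slow] dup, fast++
slow=9 fast=13: a[fast]=14=a[slow] dup, fast++
slow=9 fast=14: a[fast]=14=a[slow] dup, fast++

length 9; prefix = [1, 3, 4, 5, 6, 10, 12, 13, 14]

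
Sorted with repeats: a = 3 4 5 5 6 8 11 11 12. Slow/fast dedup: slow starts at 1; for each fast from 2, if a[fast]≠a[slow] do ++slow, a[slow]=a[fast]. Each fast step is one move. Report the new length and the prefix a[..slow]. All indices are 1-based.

(s=1,f=2) a[fast]=4≠a[slow]=3 write a[2]=4 → slow++,fast++
(s=2,f=3) a[fast]=5≠a[slow]=4 write a[3]=5 → slow++,fast++
(s=3,f=4) a[fast]=5=a[slow] dup → fast++
(s=3,f=5) a[fast]=6≠a[slow]=5 write a[4]=6 → slow++,fast++
(s=4,f=6) a[fast]=8≠a[slow]=6 write a[5]=8 → slow++,fast++
(s=5,f=7) a[fast]=11≠a[slow]=8 write a[6]=11 → slow++,fast++
(s=6,f=8) a[fast]=11=a[slow] dup → fast++
(s=6,f=9) a[fast]=12≠a[slow]=11 write a[7]=12 → slow++,fast++

length 7; prefix = [3, 4, 5, 6, 8, 11, 12]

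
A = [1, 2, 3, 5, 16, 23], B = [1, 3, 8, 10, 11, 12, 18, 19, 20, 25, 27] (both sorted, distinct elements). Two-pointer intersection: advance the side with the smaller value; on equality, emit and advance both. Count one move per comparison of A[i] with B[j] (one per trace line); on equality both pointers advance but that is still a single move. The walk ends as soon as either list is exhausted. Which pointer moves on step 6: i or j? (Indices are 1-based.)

i=1 j=1: 1==1 emit, i++,j++
i=2 j=2: 2<3, i++
i=3 j=2: 3==3 emit, i++,j++
i=4 j=3: 5<8, i++
i=5 j=3: 16>8, j++
i=5 j=4: 16>10, j++

j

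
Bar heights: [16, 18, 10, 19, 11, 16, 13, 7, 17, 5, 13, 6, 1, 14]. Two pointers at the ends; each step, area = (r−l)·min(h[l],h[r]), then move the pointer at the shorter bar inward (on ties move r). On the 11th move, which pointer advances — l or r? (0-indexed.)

r

l=0 r=13: min(16,14)*13=182 best=182 *, r--
l=0 r=12: min(16,1)*12=12 best=182, r--
l=0 r=11: min(16,6)*11=66 best=182, r--
l=0 r=10: min(16,13)*10=130 best=182, r--
l=0 r=9: min(16,5)*9=45 best=182, r--
l=0 r=8: min(16,17)*8=128 best=182, l++
l=1 r=8: min(18,17)*7=119 best=182, r--
l=1 r=7: min(18,7)*6=42 best=182, r--
l=1 r=6: min(18,13)*5=65 best=182, r--
l=1 r=5: min(18,16)*4=64 best=182, r--
l=1 r=4: min(18,11)*3=33 best=182, r--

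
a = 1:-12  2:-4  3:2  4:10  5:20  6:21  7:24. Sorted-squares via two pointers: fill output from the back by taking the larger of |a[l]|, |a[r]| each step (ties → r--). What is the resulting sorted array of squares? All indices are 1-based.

[1,7] |-12|<=|24| out[7]=576 → r--
[1,6] |-12|<=|21| out[6]=441 → r--
[1,5] |-12|<=|20| out[5]=400 → r--
[1,4] |-12|>|10| out[4]=144 → l++
[2,4] |-4|<=|10| out[3]=100 → r--
[2,3] |-4|>|2| out[2]=16 → l++
[3,3] |2|<=|2| out[1]=4 → r--

[4, 16, 100, 144, 400, 441, 576]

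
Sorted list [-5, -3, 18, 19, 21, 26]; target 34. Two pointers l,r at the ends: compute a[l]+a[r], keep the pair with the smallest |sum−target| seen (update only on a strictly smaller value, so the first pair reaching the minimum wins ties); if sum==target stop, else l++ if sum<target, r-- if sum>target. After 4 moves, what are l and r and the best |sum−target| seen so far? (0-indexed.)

l=0 r=5: -5+26=21 d=13 *, l++
l=1 r=5: -3+26=23 d=11 *, l++
l=2 r=5: 18+26=44 d=10 *, r--
l=2 r=4: 18+21=39 d=5 *, r--

l=2, r=3, best |Δ|=5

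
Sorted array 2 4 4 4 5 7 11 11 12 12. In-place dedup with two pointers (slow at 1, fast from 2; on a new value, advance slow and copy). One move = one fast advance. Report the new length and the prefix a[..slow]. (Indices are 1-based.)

length 6; prefix = [2, 4, 5, 7, 11, 12]

slow=1 fast=2: a[fast]=4≠a[slow]=2 write a[2]=4, slow++,fast++
slow=2 fast=3: a[fast]=4=a[slow] dup, fast++
slow=2 fast=4: a[fast]=4=a[slow] dup, fast++
slow=2 fast=5: a[fast]=5≠a[slow]=4 write a[3]=5, slow++,fast++
slow=3 fast=6: a[fast]=7≠a[slow]=5 write a[4]=7, slow++,fast++
slow=4 fast=7: a[fast]=11≠a[slow]=7 write a[5]=11, slow++,fast++
slow=5 fast=8: a[fast]=11=a[slow] dup, fast++
slow=5 fast=9: a[fast]=12≠a[slow]=11 write a[6]=12, slow++,fast++
slow=6 fast=10: a[fast]=12=a[slow] dup, fast++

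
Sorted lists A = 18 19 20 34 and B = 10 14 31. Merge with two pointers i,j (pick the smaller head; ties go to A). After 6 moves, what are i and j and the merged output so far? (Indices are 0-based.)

i=3, j=3, merged so far=[10, 14, 18, 19, 20, 31]

[i=0,j=0] A[i]=18>B[j]=10 take 10 → j++
[i=0,j=1] A[i]=18>B[j]=14 take 14 → j++
[i=0,j=2] A[i]=18<=B[j]=31 take 18 → i++
[i=1,j=2] A[i]=19<=B[j]=31 take 19 → i++
[i=2,j=2] A[i]=20<=B[j]=31 take 20 → i++
[i=3,j=2] A[i]=34>B[j]=31 take 31 → j++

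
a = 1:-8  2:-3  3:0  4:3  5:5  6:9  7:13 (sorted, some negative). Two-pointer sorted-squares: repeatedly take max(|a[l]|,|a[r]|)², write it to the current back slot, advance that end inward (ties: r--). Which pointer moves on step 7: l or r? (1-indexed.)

r

[1,7] |-8|<=|13| out[7]=169 → r--
[1,6] |-8|<=|9| out[6]=81 → r--
[1,5] |-8|>|5| out[5]=64 → l++
[2,5] |-3|<=|5| out[4]=25 → r--
[2,4] |-3|<=|3| out[3]=9 → r--
[2,3] |-3|>|0| out[2]=9 → l++
[3,3] |0|<=|0| out[1]=0 → r--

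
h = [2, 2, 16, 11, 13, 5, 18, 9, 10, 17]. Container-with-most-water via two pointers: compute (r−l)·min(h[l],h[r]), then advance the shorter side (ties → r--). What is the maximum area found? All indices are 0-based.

max area = 112

l=0 r=9: min(2,17)*9=18 best=18 *, l++
l=1 r=9: min(2,17)*8=16 best=18, l++
l=2 r=9: min(16,17)*7=112 best=112 *, l++
l=3 r=9: min(11,17)*6=66 best=112, l++
l=4 r=9: min(13,17)*5=65 best=112, l++
l=5 r=9: min(5,17)*4=20 best=112, l++
l=6 r=9: min(18,17)*3=51 best=112, r--
l=6 r=8: min(18,10)*2=20 best=112, r--
l=6 r=7: min(18,9)*1=9 best=112, r--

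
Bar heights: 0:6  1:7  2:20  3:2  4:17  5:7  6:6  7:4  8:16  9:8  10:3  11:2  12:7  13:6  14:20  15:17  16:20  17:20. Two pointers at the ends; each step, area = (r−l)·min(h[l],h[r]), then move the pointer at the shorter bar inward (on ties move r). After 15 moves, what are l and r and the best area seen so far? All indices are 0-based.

l=0 r=17: min(6,20)*17=102 best=102 *, l++
l=1 r=17: min(7,20)*16=112 best=112 *, l++
l=2 r=17: min(20,20)*15=300 best=300 *, r--
l=2 r=16: min(20,20)*14=280 best=300, r--
l=2 r=15: min(20,17)*13=221 best=300, r--
l=2 r=14: min(20,20)*12=240 best=300, r--
l=2 r=13: min(20,6)*11=66 best=300, r--
l=2 r=12: min(20,7)*10=70 best=300, r--
l=2 r=11: min(20,2)*9=18 best=300, r--
l=2 r=10: min(20,3)*8=24 best=300, r--
l=2 r=9: min(20,8)*7=56 best=300, r--
l=2 r=8: min(20,16)*6=96 best=300, r--
l=2 r=7: min(20,4)*5=20 best=300, r--
l=2 r=6: min(20,6)*4=24 best=300, r--
l=2 r=5: min(20,7)*3=21 best=300, r--

l=2, r=4, best area=300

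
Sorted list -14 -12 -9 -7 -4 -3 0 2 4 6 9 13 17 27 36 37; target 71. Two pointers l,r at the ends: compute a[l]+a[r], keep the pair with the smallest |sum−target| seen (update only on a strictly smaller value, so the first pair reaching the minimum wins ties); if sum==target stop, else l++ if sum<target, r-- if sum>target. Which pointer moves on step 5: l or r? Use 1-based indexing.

[1,16] -14+37=23 d=48 * → l++
[2,16] -12+37=25 d=46 * → l++
[3,16] -9+37=28 d=43 * → l++
[4,16] -7+37=30 d=41 * → l++
[5,16] -4+37=33 d=38 * → l++

l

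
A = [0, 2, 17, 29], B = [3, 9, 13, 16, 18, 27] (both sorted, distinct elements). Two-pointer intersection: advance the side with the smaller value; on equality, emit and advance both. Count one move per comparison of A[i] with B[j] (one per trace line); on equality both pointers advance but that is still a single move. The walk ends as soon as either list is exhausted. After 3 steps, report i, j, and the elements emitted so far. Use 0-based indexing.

i=2, j=1, emitted=[]

[i=0,j=0] 0<3 → i++
[i=1,j=0] 2<3 → i++
[i=2,j=0] 17>3 → j++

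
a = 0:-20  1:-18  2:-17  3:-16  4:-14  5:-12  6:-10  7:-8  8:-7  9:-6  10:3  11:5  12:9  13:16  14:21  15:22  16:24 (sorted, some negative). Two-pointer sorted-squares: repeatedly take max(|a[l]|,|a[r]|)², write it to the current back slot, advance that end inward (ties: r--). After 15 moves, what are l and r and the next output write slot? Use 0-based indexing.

l=10, r=11, next write slot=1

l=0 r=16: |-20|<=|24| out[16]=576, r--
l=0 r=15: |-20|<=|22| out[15]=484, r--
l=0 r=14: |-20|<=|21| out[14]=441, r--
l=0 r=13: |-20|>|16| out[13]=400, l++
l=1 r=13: |-18|>|16| out[12]=324, l++
l=2 r=13: |-17|>|16| out[11]=289, l++
l=3 r=13: |-16|<=|16| out[10]=256, r--
l=3 r=12: |-16|>|9| out[9]=256, l++
l=4 r=12: |-14|>|9| out[8]=196, l++
l=5 r=12: |-12|>|9| out[7]=144, l++
l=6 r=12: |-10|>|9| out[6]=100, l++
l=7 r=12: |-8|<=|9| out[5]=81, r--
l=7 r=11: |-8|>|5| out[4]=64, l++
l=8 r=11: |-7|>|5| out[3]=49, l++
l=9 r=11: |-6|>|5| out[2]=36, l++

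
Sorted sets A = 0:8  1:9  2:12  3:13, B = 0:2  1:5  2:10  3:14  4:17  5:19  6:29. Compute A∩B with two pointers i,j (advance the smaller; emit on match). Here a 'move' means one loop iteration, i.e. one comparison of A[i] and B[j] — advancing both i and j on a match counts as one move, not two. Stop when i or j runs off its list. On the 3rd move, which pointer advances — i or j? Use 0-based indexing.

i

i=0 j=0: 8>2, j++
i=0 j=1: 8>5, j++
i=0 j=2: 8<10, i++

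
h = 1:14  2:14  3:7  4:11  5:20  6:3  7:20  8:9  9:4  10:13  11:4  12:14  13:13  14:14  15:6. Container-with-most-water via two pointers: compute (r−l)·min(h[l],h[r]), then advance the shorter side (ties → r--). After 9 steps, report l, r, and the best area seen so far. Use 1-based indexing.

l=1 r=15: min(14,6)*14=84 best=84 *, r--
l=1 r=14: min(14,14)*13=182 best=182 *, r--
l=1 r=13: min(14,13)*12=156 best=182, r--
l=1 r=12: min(14,14)*11=154 best=182, r--
l=1 r=11: min(14,4)*10=40 best=182, r--
l=1 r=10: min(14,13)*9=117 best=182, r--
l=1 r=9: min(14,4)*8=32 best=182, r--
l=1 r=8: min(14,9)*7=63 best=182, r--
l=1 r=7: min(14,20)*6=84 best=182, l++

l=2, r=7, best area=182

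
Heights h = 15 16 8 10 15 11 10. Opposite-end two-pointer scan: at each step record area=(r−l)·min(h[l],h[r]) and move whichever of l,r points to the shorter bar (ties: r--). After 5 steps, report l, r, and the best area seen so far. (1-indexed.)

[1,7] min(15,10)*6=60 best=60 * → r--
[1,6] min(15,11)*5=55 best=60 → r--
[1,5] min(15,15)*4=60 best=60 → r--
[1,4] min(15,10)*3=30 best=60 → r--
[1,3] min(15,8)*2=16 best=60 → r--

l=1, r=2, best area=60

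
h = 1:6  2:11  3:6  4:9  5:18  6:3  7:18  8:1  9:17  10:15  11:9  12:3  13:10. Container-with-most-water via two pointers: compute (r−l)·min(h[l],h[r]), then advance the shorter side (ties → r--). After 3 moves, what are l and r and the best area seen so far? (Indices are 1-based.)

l=2, r=11, best area=110

[1,13] min(6,10)*12=72 best=72 * → l++
[2,13] min(11,10)*11=110 best=110 * → r--
[2,12] min(11,3)*10=30 best=110 → r--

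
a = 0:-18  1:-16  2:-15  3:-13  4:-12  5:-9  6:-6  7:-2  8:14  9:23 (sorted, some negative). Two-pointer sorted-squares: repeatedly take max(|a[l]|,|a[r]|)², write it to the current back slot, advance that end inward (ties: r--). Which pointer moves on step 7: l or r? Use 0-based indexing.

l=0 r=9: |-18|<=|23| out[9]=529, r--
l=0 r=8: |-18|>|14| out[8]=324, l++
l=1 r=8: |-16|>|14| out[7]=256, l++
l=2 r=8: |-15|>|14| out[6]=225, l++
l=3 r=8: |-13|<=|14| out[5]=196, r--
l=3 r=7: |-13|>|-2| out[4]=169, l++
l=4 r=7: |-12|>|-2| out[3]=144, l++

l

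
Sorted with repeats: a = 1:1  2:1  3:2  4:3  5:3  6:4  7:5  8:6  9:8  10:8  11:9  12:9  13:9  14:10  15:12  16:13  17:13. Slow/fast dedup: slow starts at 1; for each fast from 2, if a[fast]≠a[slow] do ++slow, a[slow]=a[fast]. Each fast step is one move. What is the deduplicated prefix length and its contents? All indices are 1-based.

length 11; prefix = [1, 2, 3, 4, 5, 6, 8, 9, 10, 12, 13]

(s=1,f=2) a[fast]=1=a[slow] dup → fast++
(s=1,f=3) a[fast]=2≠a[slow]=1 write a[2]=2 → slow++,fast++
(s=2,f=4) a[fast]=3≠a[slow]=2 write a[3]=3 → slow++,fast++
(s=3,f=5) a[fast]=3=a[slow] dup → fast++
(s=3,f=6) a[fast]=4≠a[slow]=3 write a[4]=4 → slow++,fast++
(s=4,f=7) a[fast]=5≠a[slow]=4 write a[5]=5 → slow++,fast++
(s=5,f=8) a[fast]=6≠a[slow]=5 write a[6]=6 → slow++,fast++
(s=6,f=9) a[fast]=8≠a[slow]=6 write a[7]=8 → slow++,fast++
(s=7,f=10) a[fast]=8=a[slow] dup → fast++
(s=7,f=11) a[fast]=9≠a[slow]=8 write a[8]=9 → slow++,fast++
(s=8,f=12) a[fast]=9=a[slow] dup → fast++
(s=8,f=13) a[fast]=9=a[slow] dup → fast++
(s=8,f=14) a[fast]=10≠a[slow]=9 write a[9]=10 → slow++,fast++
(s=9,f=15) a[fast]=12≠a[slow]=10 write a[10]=12 → slow++,fast++
(s=10,f=16) a[fast]=13≠a[slow]=12 write a[11]=13 → slow++,fast++
(s=11,f=17) a[fast]=13=a[slow] dup → fast++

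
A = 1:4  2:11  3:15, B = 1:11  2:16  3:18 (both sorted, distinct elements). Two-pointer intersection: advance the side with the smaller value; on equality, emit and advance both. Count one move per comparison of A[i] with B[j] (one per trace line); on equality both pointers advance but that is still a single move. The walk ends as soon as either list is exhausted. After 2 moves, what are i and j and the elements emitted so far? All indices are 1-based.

i=1 j=1: 4<11, i++
i=2 j=1: 11==11 emit, i++,j++

i=3, j=2, emitted=[11]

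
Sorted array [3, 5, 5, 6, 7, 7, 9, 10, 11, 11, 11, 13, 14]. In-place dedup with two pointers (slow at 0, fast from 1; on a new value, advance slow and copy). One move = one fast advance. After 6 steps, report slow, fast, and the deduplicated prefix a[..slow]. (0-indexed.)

slow=4, fast=7, prefix=[3, 5, 6, 7, 9]

slow=0 fast=1: a[fast]=5≠a[slow]=3 write a[1]=5, slow++,fast++
slow=1 fast=2: a[fast]=5=a[slow] dup, fast++
slow=1 fast=3: a[fast]=6≠a[slow]=5 write a[2]=6, slow++,fast++
slow=2 fast=4: a[fast]=7≠a[slow]=6 write a[3]=7, slow++,fast++
slow=3 fast=5: a[fast]=7=a[slow] dup, fast++
slow=3 fast=6: a[fast]=9≠a[slow]=7 write a[4]=9, slow++,fast++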